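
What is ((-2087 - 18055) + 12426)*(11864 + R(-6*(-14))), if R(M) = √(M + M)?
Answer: -91542624 - 15432*√42 ≈ -9.1643e+7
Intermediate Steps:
R(M) = √2*√M (R(M) = √(2*M) = √2*√M)
((-2087 - 18055) + 12426)*(11864 + R(-6*(-14))) = ((-2087 - 18055) + 12426)*(11864 + √2*√(-6*(-14))) = (-20142 + 12426)*(11864 + √2*√84) = -7716*(11864 + √2*(2*√21)) = -7716*(11864 + 2*√42) = -91542624 - 15432*√42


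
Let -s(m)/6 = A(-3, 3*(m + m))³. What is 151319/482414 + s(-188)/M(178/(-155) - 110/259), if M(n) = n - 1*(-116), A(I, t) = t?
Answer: 41693650820412803863/554012438638 ≈ 7.5258e+7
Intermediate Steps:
s(m) = -1296*m³ (s(m) = -6*27*(m + m)³ = -6*216*m³ = -1296*m³)
M(n) = 116 + n (M(n) = n + 116 = 116 + n)
151319/482414 + s(-188)/M(178/(-155) - 110/259) = 151319/482414 + (-1296*(-188)³)/(116 + (178/(-155) - 110/259)) = 151319*(1/482414) + (-1296*(-6644672))/(116 + (178*(-1/155) - 110*1/259)) = 151319/482414 + 8611494912/(116 + (-178/155 - 110/259)) = 151319/482414 + 8611494912/(116 - 63152/40145) = 151319/482414 + 8611494912/(4593668/40145) = 151319/482414 + 8611494912*(40145/4593668) = 151319/482414 + 86427115810560/1148417 = 41693650820412803863/554012438638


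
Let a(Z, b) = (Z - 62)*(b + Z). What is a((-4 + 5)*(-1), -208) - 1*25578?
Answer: -12411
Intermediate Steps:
a(Z, b) = (-62 + Z)*(Z + b)
a((-4 + 5)*(-1), -208) - 1*25578 = (((-4 + 5)*(-1))² - 62*(-4 + 5)*(-1) - 62*(-208) + ((-4 + 5)*(-1))*(-208)) - 1*25578 = ((1*(-1))² - 62*(-1) + 12896 + (1*(-1))*(-208)) - 25578 = ((-1)² - 62*(-1) + 12896 - 1*(-208)) - 25578 = (1 + 62 + 12896 + 208) - 25578 = 13167 - 25578 = -12411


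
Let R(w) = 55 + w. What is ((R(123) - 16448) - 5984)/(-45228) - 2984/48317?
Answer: 156714361/364213546 ≈ 0.43028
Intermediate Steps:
((R(123) - 16448) - 5984)/(-45228) - 2984/48317 = (((55 + 123) - 16448) - 5984)/(-45228) - 2984/48317 = ((178 - 16448) - 5984)*(-1/45228) - 2984*1/48317 = (-16270 - 5984)*(-1/45228) - 2984/48317 = -22254*(-1/45228) - 2984/48317 = 3709/7538 - 2984/48317 = 156714361/364213546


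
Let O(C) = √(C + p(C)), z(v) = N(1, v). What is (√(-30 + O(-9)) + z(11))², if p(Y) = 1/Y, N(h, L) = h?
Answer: (3 + √3*√(-90 + I*√82))²/9 ≈ -28.45 + 13.987*I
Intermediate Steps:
z(v) = 1
O(C) = √(C + 1/C)
(√(-30 + O(-9)) + z(11))² = (√(-30 + √(-9 + 1/(-9))) + 1)² = (√(-30 + √(-9 - ⅑)) + 1)² = (√(-30 + √(-82/9)) + 1)² = (√(-30 + I*√82/3) + 1)² = (1 + √(-30 + I*√82/3))²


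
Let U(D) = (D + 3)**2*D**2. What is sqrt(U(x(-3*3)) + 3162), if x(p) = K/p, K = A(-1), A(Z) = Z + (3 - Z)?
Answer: sqrt(256186)/9 ≈ 56.239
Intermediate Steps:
A(Z) = 3
K = 3
x(p) = 3/p
U(D) = D**2*(3 + D)**2 (U(D) = (3 + D)**2*D**2 = D**2*(3 + D)**2)
sqrt(U(x(-3*3)) + 3162) = sqrt((3/((-3*3)))**2*(3 + 3/((-3*3)))**2 + 3162) = sqrt((3/(-9))**2*(3 + 3/(-9))**2 + 3162) = sqrt((3*(-1/9))**2*(3 + 3*(-1/9))**2 + 3162) = sqrt((-1/3)**2*(3 - 1/3)**2 + 3162) = sqrt((8/3)**2/9 + 3162) = sqrt((1/9)*(64/9) + 3162) = sqrt(64/81 + 3162) = sqrt(256186/81) = sqrt(256186)/9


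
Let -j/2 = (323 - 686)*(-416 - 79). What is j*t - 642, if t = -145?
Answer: 52108008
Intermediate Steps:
j = -359370 (j = -2*(323 - 686)*(-416 - 79) = -(-726)*(-495) = -2*179685 = -359370)
j*t - 642 = -359370*(-145) - 642 = 52108650 - 642 = 52108008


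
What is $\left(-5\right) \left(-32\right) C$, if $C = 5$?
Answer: $800$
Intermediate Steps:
$\left(-5\right) \left(-32\right) C = \left(-5\right) \left(-32\right) 5 = 160 \cdot 5 = 800$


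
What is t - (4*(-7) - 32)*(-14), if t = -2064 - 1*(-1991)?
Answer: -913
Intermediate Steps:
t = -73 (t = -2064 + 1991 = -73)
t - (4*(-7) - 32)*(-14) = -73 - (4*(-7) - 32)*(-14) = -73 - (-28 - 32)*(-14) = -73 - (-60)*(-14) = -73 - 1*840 = -73 - 840 = -913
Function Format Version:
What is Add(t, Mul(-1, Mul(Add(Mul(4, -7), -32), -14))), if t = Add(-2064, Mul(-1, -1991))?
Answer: -913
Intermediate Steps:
t = -73 (t = Add(-2064, 1991) = -73)
Add(t, Mul(-1, Mul(Add(Mul(4, -7), -32), -14))) = Add(-73, Mul(-1, Mul(Add(Mul(4, -7), -32), -14))) = Add(-73, Mul(-1, Mul(Add(-28, -32), -14))) = Add(-73, Mul(-1, Mul(-60, -14))) = Add(-73, Mul(-1, 840)) = Add(-73, -840) = -913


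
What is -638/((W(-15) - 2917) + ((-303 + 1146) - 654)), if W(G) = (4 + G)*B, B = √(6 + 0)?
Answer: 7192/30749 - 29*√6/30749 ≈ 0.23158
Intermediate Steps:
B = √6 ≈ 2.4495
W(G) = √6*(4 + G) (W(G) = (4 + G)*√6 = √6*(4 + G))
-638/((W(-15) - 2917) + ((-303 + 1146) - 654)) = -638/((√6*(4 - 15) - 2917) + ((-303 + 1146) - 654)) = -638/((√6*(-11) - 2917) + (843 - 654)) = -638/((-11*√6 - 2917) + 189) = -638/((-2917 - 11*√6) + 189) = -638/(-2728 - 11*√6)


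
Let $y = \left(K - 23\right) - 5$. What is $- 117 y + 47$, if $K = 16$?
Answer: $1451$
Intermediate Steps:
$y = -12$ ($y = \left(16 - 23\right) - 5 = -7 - 5 = -12$)
$- 117 y + 47 = \left(-117\right) \left(-12\right) + 47 = 1404 + 47 = 1451$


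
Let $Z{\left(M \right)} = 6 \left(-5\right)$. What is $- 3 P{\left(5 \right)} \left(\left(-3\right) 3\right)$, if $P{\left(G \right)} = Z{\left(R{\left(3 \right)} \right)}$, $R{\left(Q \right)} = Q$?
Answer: $-810$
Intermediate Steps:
$Z{\left(M \right)} = -30$
$P{\left(G \right)} = -30$
$- 3 P{\left(5 \right)} \left(\left(-3\right) 3\right) = \left(-3\right) \left(-30\right) \left(\left(-3\right) 3\right) = 90 \left(-9\right) = -810$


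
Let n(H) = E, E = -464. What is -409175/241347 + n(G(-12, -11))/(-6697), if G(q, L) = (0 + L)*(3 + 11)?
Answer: -2628259967/1616300859 ≈ -1.6261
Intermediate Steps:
G(q, L) = 14*L (G(q, L) = L*14 = 14*L)
n(H) = -464
-409175/241347 + n(G(-12, -11))/(-6697) = -409175/241347 - 464/(-6697) = -409175*1/241347 - 464*(-1/6697) = -409175/241347 + 464/6697 = -2628259967/1616300859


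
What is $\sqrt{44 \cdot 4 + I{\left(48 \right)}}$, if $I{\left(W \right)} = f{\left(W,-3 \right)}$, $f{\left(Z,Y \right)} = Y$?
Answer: $\sqrt{173} \approx 13.153$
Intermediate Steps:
$I{\left(W \right)} = -3$
$\sqrt{44 \cdot 4 + I{\left(48 \right)}} = \sqrt{44 \cdot 4 - 3} = \sqrt{176 - 3} = \sqrt{173}$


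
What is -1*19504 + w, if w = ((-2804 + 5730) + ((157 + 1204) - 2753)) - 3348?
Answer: -21318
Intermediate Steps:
w = -1814 (w = (2926 + (1361 - 2753)) - 3348 = (2926 - 1392) - 3348 = 1534 - 3348 = -1814)
-1*19504 + w = -1*19504 - 1814 = -19504 - 1814 = -21318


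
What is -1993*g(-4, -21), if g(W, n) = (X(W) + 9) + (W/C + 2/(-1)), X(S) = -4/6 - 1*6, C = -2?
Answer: -13951/3 ≈ -4650.3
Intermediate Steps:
X(S) = -20/3 (X(S) = -4*1/6 - 6 = -2/3 - 6 = -20/3)
g(W, n) = 1/3 - W/2 (g(W, n) = (-20/3 + 9) + (W/(-2) + 2/(-1)) = 7/3 + (W*(-1/2) + 2*(-1)) = 7/3 + (-W/2 - 2) = 7/3 + (-2 - W/2) = 1/3 - W/2)
-1993*g(-4, -21) = -1993*(1/3 - 1/2*(-4)) = -1993*(1/3 + 2) = -1993*7/3 = -13951/3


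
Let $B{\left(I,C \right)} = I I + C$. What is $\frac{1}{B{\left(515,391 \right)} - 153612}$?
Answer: $\frac{1}{112004} \approx 8.9283 \cdot 10^{-6}$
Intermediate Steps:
$B{\left(I,C \right)} = C + I^{2}$ ($B{\left(I,C \right)} = I^{2} + C = C + I^{2}$)
$\frac{1}{B{\left(515,391 \right)} - 153612} = \frac{1}{\left(391 + 515^{2}\right) - 153612} = \frac{1}{\left(391 + 265225\right) - 153612} = \frac{1}{265616 - 153612} = \frac{1}{112004}$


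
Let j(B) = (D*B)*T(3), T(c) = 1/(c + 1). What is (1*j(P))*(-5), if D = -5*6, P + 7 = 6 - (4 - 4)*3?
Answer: -75/2 ≈ -37.500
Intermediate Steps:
T(c) = 1/(1 + c)
P = -1 (P = -7 + (6 - (4 - 4)*3) = -7 + (6 - 0*3) = -7 + (6 - 1*0) = -7 + (6 + 0) = -7 + 6 = -1)
D = -30
j(B) = -15*B/2 (j(B) = (-30*B)/(1 + 3) = -30*B/4 = -30*B*(¼) = -15*B/2)
(1*j(P))*(-5) = (1*(-15/2*(-1)))*(-5) = (1*(15/2))*(-5) = (15/2)*(-5) = -75/2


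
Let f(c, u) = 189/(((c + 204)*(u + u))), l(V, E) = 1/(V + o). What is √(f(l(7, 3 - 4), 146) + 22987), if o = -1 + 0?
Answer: √600238925482/5110 ≈ 151.61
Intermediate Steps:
o = -1
l(V, E) = 1/(-1 + V) (l(V, E) = 1/(V - 1) = 1/(-1 + V))
f(c, u) = 189/(2*u*(204 + c)) (f(c, u) = 189/(((204 + c)*(2*u))) = 189/((2*u*(204 + c))) = 189*(1/(2*u*(204 + c))) = 189/(2*u*(204 + c)))
√(f(l(7, 3 - 4), 146) + 22987) = √((189/2)/(146*(204 + 1/(-1 + 7))) + 22987) = √((189/2)*(1/146)/(204 + 1/6) + 22987) = √((189/2)*(1/146)/(204 + ⅙) + 22987) = √((189/2)*(1/146)/(1225/6) + 22987) = √((189/2)*(1/146)*(6/1225) + 22987) = √(81/25550 + 22987) = √(587317931/25550) = √600238925482/5110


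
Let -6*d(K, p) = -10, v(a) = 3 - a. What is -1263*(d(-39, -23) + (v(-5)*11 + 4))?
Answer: -118301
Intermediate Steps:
d(K, p) = 5/3 (d(K, p) = -1/6*(-10) = 5/3)
-1263*(d(-39, -23) + (v(-5)*11 + 4)) = -1263*(5/3 + ((3 - 1*(-5))*11 + 4)) = -1263*(5/3 + ((3 + 5)*11 + 4)) = -1263*(5/3 + (8*11 + 4)) = -1263*(5/3 + (88 + 4)) = -1263*(5/3 + 92) = -1263*281/3 = -118301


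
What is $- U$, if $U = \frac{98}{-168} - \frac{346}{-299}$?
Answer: $- \frac{2059}{3588} \approx -0.57386$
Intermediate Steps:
$U = \frac{2059}{3588}$ ($U = 98 \left(- \frac{1}{168}\right) - - \frac{346}{299} = - \frac{7}{12} + \frac{346}{299} = \frac{2059}{3588} \approx 0.57386$)
$- U = \left(-1\right) \frac{2059}{3588} = - \frac{2059}{3588}$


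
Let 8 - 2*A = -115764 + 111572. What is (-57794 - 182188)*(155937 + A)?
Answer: -37926035334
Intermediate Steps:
A = 2100 (A = 4 - (-115764 + 111572)/2 = 4 - ½*(-4192) = 4 + 2096 = 2100)
(-57794 - 182188)*(155937 + A) = (-57794 - 182188)*(155937 + 2100) = -239982*158037 = -37926035334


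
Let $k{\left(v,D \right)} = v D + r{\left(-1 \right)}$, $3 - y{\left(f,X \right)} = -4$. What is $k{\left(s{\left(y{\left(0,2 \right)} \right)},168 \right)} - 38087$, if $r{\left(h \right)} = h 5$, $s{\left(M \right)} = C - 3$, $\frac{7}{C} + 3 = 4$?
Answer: $-37420$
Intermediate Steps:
$C = 7$ ($C = \frac{7}{-3 + 4} = \frac{7}{1} = 7 \cdot 1 = 7$)
$y{\left(f,X \right)} = 7$ ($y{\left(f,X \right)} = 3 - -4 = 3 + 4 = 7$)
$s{\left(M \right)} = 4$ ($s{\left(M \right)} = 7 - 3 = 4$)
$r{\left(h \right)} = 5 h$
$k{\left(v,D \right)} = -5 + D v$ ($k{\left(v,D \right)} = v D + 5 \left(-1\right) = D v - 5 = -5 + D v$)
$k{\left(s{\left(y{\left(0,2 \right)} \right)},168 \right)} - 38087 = \left(-5 + 168 \cdot 4\right) - 38087 = \left(-5 + 672\right) - 38087 = 667 - 38087 = -37420$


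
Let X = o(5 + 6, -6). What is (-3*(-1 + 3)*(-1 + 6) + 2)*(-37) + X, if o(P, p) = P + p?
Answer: 1041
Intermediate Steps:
X = 5 (X = (5 + 6) - 6 = 11 - 6 = 5)
(-3*(-1 + 3)*(-1 + 6) + 2)*(-37) + X = (-3*(-1 + 3)*(-1 + 6) + 2)*(-37) + 5 = (-6*5 + 2)*(-37) + 5 = (-3*10 + 2)*(-37) + 5 = (-30 + 2)*(-37) + 5 = -28*(-37) + 5 = 1036 + 5 = 1041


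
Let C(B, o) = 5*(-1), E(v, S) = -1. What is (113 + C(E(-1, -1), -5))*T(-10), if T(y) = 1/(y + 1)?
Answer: -12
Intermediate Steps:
C(B, o) = -5
T(y) = 1/(1 + y)
(113 + C(E(-1, -1), -5))*T(-10) = (113 - 5)/(1 - 10) = 108/(-9) = 108*(-⅑) = -12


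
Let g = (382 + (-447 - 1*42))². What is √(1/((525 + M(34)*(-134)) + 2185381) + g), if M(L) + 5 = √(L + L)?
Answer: √(25034108625 - 3068332*√17)/(2*√(546644 - 67*√17)) ≈ 107.00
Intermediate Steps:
M(L) = -5 + √2*√L (M(L) = -5 + √(L + L) = -5 + √(2*L) = -5 + √2*√L)
g = 11449 (g = (382 + (-447 - 42))² = (382 - 489)² = (-107)² = 11449)
√(1/((525 + M(34)*(-134)) + 2185381) + g) = √(1/((525 + (-5 + √2*√34)*(-134)) + 2185381) + 11449) = √(1/((525 + (-5 + 2*√17)*(-134)) + 2185381) + 11449) = √(1/((525 + (670 - 268*√17)) + 2185381) + 11449) = √(1/((1195 - 268*√17) + 2185381) + 11449) = √(1/(2186576 - 268*√17) + 11449) = √(11449 + 1/(2186576 - 268*√17))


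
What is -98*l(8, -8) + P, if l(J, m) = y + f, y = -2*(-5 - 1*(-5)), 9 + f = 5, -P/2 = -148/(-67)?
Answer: 25968/67 ≈ 387.58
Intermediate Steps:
P = -296/67 (P = -(-296)/(-67) = -(-296)*(-1)/67 = -2*148/67 = -296/67 ≈ -4.4179)
f = -4 (f = -9 + 5 = -4)
y = 0 (y = -2*(-5 + 5) = -2*0 = 0)
l(J, m) = -4 (l(J, m) = 0 - 4 = -4)
-98*l(8, -8) + P = -98*(-4) - 296/67 = 392 - 296/67 = 25968/67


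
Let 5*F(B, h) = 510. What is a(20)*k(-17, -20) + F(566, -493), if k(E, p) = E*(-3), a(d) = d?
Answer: 1122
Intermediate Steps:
F(B, h) = 102 (F(B, h) = (⅕)*510 = 102)
k(E, p) = -3*E
a(20)*k(-17, -20) + F(566, -493) = 20*(-3*(-17)) + 102 = 20*51 + 102 = 1020 + 102 = 1122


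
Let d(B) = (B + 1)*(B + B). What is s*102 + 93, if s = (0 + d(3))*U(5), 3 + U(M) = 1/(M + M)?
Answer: -35031/5 ≈ -7006.2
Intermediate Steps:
U(M) = -3 + 1/(2*M) (U(M) = -3 + 1/(M + M) = -3 + 1/(2*M))
d(B) = 2*B*(1 + B) (d(B) = (1 + B)*(2*B) = 2*B*(1 + B))
s = -348/5 (s = (0 + 2*3*(1 + 3))*(-3 + (1/2)/5) = (0 + 2*3*4)*(-3 + (1/2)*(1/5)) = (0 + 24)*(-3 + 1/10) = 24*(-29/10) = -348/5 ≈ -69.600)
s*102 + 93 = -348/5*102 + 93 = -35496/5 + 93 = -35031/5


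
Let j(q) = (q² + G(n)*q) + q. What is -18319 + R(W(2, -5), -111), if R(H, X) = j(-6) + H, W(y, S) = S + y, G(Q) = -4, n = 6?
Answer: -18268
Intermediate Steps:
j(q) = q² - 3*q (j(q) = (q² - 4*q) + q = q² - 3*q)
R(H, X) = 54 + H (R(H, X) = -6*(-3 - 6) + H = -6*(-9) + H = 54 + H)
-18319 + R(W(2, -5), -111) = -18319 + (54 + (-5 + 2)) = -18319 + (54 - 3) = -18319 + 51 = -18268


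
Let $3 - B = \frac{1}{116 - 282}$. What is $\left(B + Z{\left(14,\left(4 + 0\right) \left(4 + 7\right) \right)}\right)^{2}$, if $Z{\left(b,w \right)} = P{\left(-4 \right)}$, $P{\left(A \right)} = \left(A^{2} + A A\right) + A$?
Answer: $\frac{26491609}{27556} \approx 961.37$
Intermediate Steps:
$B = \frac{499}{166}$ ($B = 3 - \frac{1}{116 - 282} = 3 - \frac{1}{-166} = 3 - - \frac{1}{166} = 3 + \frac{1}{166} = \frac{499}{166} \approx 3.006$)
$P{\left(A \right)} = A + 2 A^{2}$ ($P{\left(A \right)} = \left(A^{2} + A^{2}\right) + A = 2 A^{2} + A = A + 2 A^{2}$)
$Z{\left(b,w \right)} = 28$ ($Z{\left(b,w \right)} = - 4 \left(1 + 2 \left(-4\right)\right) = - 4 \left(1 - 8\right) = \left(-4\right) \left(-7\right) = 28$)
$\left(B + Z{\left(14,\left(4 + 0\right) \left(4 + 7\right) \right)}\right)^{2} = \left(\frac{499}{166} + 28\right)^{2} = \left(\frac{5147}{166}\right)^{2} = \frac{26491609}{27556}$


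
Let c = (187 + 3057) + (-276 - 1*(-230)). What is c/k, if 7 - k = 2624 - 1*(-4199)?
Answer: -533/1136 ≈ -0.46919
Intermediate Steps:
k = -6816 (k = 7 - (2624 - 1*(-4199)) = 7 - (2624 + 4199) = 7 - 1*6823 = 7 - 6823 = -6816)
c = 3198 (c = 3244 + (-276 + 230) = 3244 - 46 = 3198)
c/k = 3198/(-6816) = 3198*(-1/6816) = -533/1136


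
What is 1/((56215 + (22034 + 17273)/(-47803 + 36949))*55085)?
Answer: 10854/33608366720755 ≈ 3.2296e-10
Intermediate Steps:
1/((56215 + (22034 + 17273)/(-47803 + 36949))*55085) = (1/55085)/(56215 + 39307/(-10854)) = (1/55085)/(56215 + 39307*(-1/10854)) = (1/55085)/(56215 - 39307/10854) = (1/55085)/(610118303/10854) = (10854/610118303)*(1/55085) = 10854/33608366720755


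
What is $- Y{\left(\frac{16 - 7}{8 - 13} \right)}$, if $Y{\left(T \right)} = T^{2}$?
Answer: $- \frac{81}{25} \approx -3.24$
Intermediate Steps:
$- Y{\left(\frac{16 - 7}{8 - 13} \right)} = - \left(\frac{16 - 7}{8 - 13}\right)^{2} = - \left(\frac{9}{-5}\right)^{2} = - \left(9 \left(- \frac{1}{5}\right)\right)^{2} = - \left(- \frac{9}{5}\right)^{2} = \left(-1\right) \frac{81}{25} = - \frac{81}{25}$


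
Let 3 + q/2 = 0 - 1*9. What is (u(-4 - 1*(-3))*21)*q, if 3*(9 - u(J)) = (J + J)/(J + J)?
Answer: -4368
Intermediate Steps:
u(J) = 26/3 (u(J) = 9 - (J + J)/(3*(J + J)) = 9 - 2*J/(3*(2*J)) = 9 - 2*J*1/(2*J)/3 = 9 - ⅓*1 = 9 - ⅓ = 26/3)
q = -24 (q = -6 + 2*(0 - 1*9) = -6 + 2*(0 - 9) = -6 + 2*(-9) = -6 - 18 = -24)
(u(-4 - 1*(-3))*21)*q = ((26/3)*21)*(-24) = 182*(-24) = -4368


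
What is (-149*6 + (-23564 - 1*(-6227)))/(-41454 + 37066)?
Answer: 18231/4388 ≈ 4.1547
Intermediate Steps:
(-149*6 + (-23564 - 1*(-6227)))/(-41454 + 37066) = (-894 + (-23564 + 6227))/(-4388) = (-894 - 17337)*(-1/4388) = -18231*(-1/4388) = 18231/4388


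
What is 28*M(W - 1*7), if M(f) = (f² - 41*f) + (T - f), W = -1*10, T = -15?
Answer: 27664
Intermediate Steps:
W = -10
M(f) = -15 + f² - 42*f (M(f) = (f² - 41*f) + (-15 - f) = -15 + f² - 42*f)
28*M(W - 1*7) = 28*(-15 + (-10 - 1*7)² - 42*(-10 - 1*7)) = 28*(-15 + (-10 - 7)² - 42*(-10 - 7)) = 28*(-15 + (-17)² - 42*(-17)) = 28*(-15 + 289 + 714) = 28*988 = 27664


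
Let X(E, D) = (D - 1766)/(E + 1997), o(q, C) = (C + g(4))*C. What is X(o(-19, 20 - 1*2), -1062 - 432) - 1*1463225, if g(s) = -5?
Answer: -3264458235/2231 ≈ -1.4632e+6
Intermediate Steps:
o(q, C) = C*(-5 + C) (o(q, C) = (C - 5)*C = (-5 + C)*C = C*(-5 + C))
X(E, D) = (-1766 + D)/(1997 + E)
X(o(-19, 20 - 1*2), -1062 - 432) - 1*1463225 = (-1766 + (-1062 - 432))/(1997 + (20 - 1*2)*(-5 + (20 - 1*2))) - 1*1463225 = (-1766 - 1494)/(1997 + (20 - 2)*(-5 + (20 - 2))) - 1463225 = -3260/(1997 + 18*(-5 + 18)) - 1463225 = -3260/(1997 + 18*13) - 1463225 = -3260/(1997 + 234) - 1463225 = -3260/2231 - 1463225 = -3264458235/2231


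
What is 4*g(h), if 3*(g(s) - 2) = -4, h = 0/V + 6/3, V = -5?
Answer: 8/3 ≈ 2.6667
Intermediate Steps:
h = 2 (h = 0/(-5) + 6/3 = 0*(-⅕) + 6*(⅓) = 0 + 2 = 2)
g(s) = ⅔ (g(s) = 2 + (⅓)*(-4) = 2 - 4/3 = ⅔)
4*g(h) = 4*(⅔) = 8/3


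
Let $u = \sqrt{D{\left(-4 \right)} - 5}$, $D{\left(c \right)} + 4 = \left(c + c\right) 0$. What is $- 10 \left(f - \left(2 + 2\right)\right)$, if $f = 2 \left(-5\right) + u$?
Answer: $140 - 30 i \approx 140.0 - 30.0 i$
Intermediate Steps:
$D{\left(c \right)} = -4$ ($D{\left(c \right)} = -4 + \left(c + c\right) 0 = -4 + 2 c 0 = -4 + 0 = -4$)
$u = 3 i$ ($u = \sqrt{-4 - 5} = \sqrt{-9} = 3 i \approx 3.0 i$)
$f = -10 + 3 i$ ($f = 2 \left(-5\right) + 3 i = -10 + 3 i \approx -10.0 + 3.0 i$)
$- 10 \left(f - \left(2 + 2\right)\right) = - 10 \left(\left(-10 + 3 i\right) - \left(2 + 2\right)\right) = - 10 \left(\left(-10 + 3 i\right) - 4\right) = - 10 \left(-14 + 3 i\right) = 140 - 30 i$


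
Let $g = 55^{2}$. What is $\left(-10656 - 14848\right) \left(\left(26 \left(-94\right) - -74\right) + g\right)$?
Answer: $-16705120$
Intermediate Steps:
$g = 3025$
$\left(-10656 - 14848\right) \left(\left(26 \left(-94\right) - -74\right) + g\right) = \left(-10656 - 14848\right) \left(\left(26 \left(-94\right) - -74\right) + 3025\right) = - 25504 \left(\left(-2444 + 74\right) + 3025\right) = - 25504 \left(-2370 + 3025\right) = \left(-25504\right) 655 = -16705120$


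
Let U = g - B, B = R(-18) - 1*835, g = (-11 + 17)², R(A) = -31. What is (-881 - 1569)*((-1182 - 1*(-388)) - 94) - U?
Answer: 2174698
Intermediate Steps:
g = 36 (g = 6² = 36)
B = -866 (B = -31 - 1*835 = -31 - 835 = -866)
U = 902 (U = 36 - 1*(-866) = 36 + 866 = 902)
(-881 - 1569)*((-1182 - 1*(-388)) - 94) - U = (-881 - 1569)*((-1182 - 1*(-388)) - 94) - 1*902 = -2450*((-1182 + 388) - 94) - 902 = -2450*(-794 - 94) - 902 = -2450*(-888) - 902 = 2175600 - 902 = 2174698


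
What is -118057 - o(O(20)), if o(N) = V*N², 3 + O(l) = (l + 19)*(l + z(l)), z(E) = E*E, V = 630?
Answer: -168969979327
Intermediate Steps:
z(E) = E²
O(l) = -3 + (19 + l)*(l + l²) (O(l) = -3 + (l + 19)*(l + l²) = -3 + (19 + l)*(l + l²))
o(N) = 630*N²
-118057 - o(O(20)) = -118057 - 630*(-3 + 20³ + 19*20 + 20*20²)² = -118057 - 630*(-3 + 8000 + 380 + 20*400)² = -118057 - 630*(-3 + 8000 + 380 + 8000)² = -118057 - 630*16377² = -118057 - 630*268206129 = -118057 - 1*168969861270 = -118057 - 168969861270 = -168969979327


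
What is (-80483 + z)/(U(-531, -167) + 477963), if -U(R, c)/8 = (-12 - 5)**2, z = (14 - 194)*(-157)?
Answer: -52223/475651 ≈ -0.10979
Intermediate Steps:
z = 28260 (z = -180*(-157) = 28260)
U(R, c) = -2312 (U(R, c) = -8*(-12 - 5)**2 = -8*(-17)**2 = -8*289 = -2312)
(-80483 + z)/(U(-531, -167) + 477963) = (-80483 + 28260)/(-2312 + 477963) = -52223/475651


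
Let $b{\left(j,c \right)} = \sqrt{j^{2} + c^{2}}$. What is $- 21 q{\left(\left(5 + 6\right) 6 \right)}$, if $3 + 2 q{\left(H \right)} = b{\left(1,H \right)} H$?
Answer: $\frac{63}{2} - 693 \sqrt{4357} \approx -45712.0$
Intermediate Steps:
$b{\left(j,c \right)} = \sqrt{c^{2} + j^{2}}$
$q{\left(H \right)} = - \frac{3}{2} + \frac{H \sqrt{1 + H^{2}}}{2}$ ($q{\left(H \right)} = - \frac{3}{2} + \frac{\sqrt{H^{2} + 1^{2}} H}{2} = - \frac{3}{2} + \frac{\sqrt{H^{2} + 1} H}{2} = - \frac{3}{2} + \frac{\sqrt{1 + H^{2}} H}{2} = - \frac{3}{2} + \frac{H \sqrt{1 + H^{2}}}{2}$)
$- 21 q{\left(\left(5 + 6\right) 6 \right)} = - 21 \left(- \frac{3}{2} + \frac{\left(5 + 6\right) 6 \sqrt{1 + \left(\left(5 + 6\right) 6\right)^{2}}}{2}\right) = - 21 \left(- \frac{3}{2} + \frac{11 \cdot 6 \sqrt{1 + \left(11 \cdot 6\right)^{2}}}{2}\right) = - 21 \left(- \frac{3}{2} + \frac{1}{2} \cdot 66 \sqrt{1 + 66^{2}}\right) = - 21 \left(- \frac{3}{2} + \frac{1}{2} \cdot 66 \sqrt{1 + 4356}\right) = - 21 \left(- \frac{3}{2} + \frac{1}{2} \cdot 66 \sqrt{4357}\right) = - 21 \left(- \frac{3}{2} + 33 \sqrt{4357}\right) = \frac{63}{2} - 693 \sqrt{4357}$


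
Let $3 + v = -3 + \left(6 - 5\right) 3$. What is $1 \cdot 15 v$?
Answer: $-45$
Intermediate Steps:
$v = -3$ ($v = -3 - \left(3 - \left(6 - 5\right) 3\right) = -3 + \left(-3 + 1 \cdot 3\right) = -3 + \left(-3 + 3\right) = -3 + 0 = -3$)
$1 \cdot 15 v = 1 \cdot 15 \left(-3\right) = 15 \left(-3\right) = -45$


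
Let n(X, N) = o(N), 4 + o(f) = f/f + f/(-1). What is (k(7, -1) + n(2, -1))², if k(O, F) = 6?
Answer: 16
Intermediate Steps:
o(f) = -3 - f (o(f) = -4 + (f/f + f/(-1)) = -4 + (1 + f*(-1)) = -4 + (1 - f) = -3 - f)
n(X, N) = -3 - N
(k(7, -1) + n(2, -1))² = (6 + (-3 - 1*(-1)))² = (6 + (-3 + 1))² = (6 - 2)² = 4² = 16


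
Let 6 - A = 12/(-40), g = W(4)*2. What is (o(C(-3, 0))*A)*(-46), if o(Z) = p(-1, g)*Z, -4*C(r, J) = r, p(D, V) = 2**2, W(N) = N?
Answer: -4347/5 ≈ -869.40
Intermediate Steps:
g = 8 (g = 4*2 = 8)
A = 63/10 (A = 6 - 12/(-40) = 6 - 12*(-1)/40 = 6 - 1*(-3/10) = 6 + 3/10 = 63/10 ≈ 6.3000)
p(D, V) = 4
C(r, J) = -r/4
o(Z) = 4*Z
(o(C(-3, 0))*A)*(-46) = ((4*(-1/4*(-3)))*(63/10))*(-46) = ((4*(3/4))*(63/10))*(-46) = (3*(63/10))*(-46) = (189/10)*(-46) = -4347/5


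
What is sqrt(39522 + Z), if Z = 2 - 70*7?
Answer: sqrt(39034) ≈ 197.57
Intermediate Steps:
Z = -488 (Z = 2 - 490 = -488)
sqrt(39522 + Z) = sqrt(39522 - 488) = sqrt(39034)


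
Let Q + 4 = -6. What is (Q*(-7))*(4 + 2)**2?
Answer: 2520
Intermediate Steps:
Q = -10 (Q = -4 - 6 = -10)
(Q*(-7))*(4 + 2)**2 = (-10*(-7))*(4 + 2)**2 = 70*6**2 = 70*36 = 2520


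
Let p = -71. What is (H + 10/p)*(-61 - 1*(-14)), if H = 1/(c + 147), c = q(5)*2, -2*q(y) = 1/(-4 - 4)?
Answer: 526494/83567 ≈ 6.3003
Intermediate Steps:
q(y) = 1/16 (q(y) = -1/(2*(-4 - 4)) = -½/(-8) = -½*(-⅛) = 1/16)
c = ⅛ (c = (1/16)*2 = ⅛ ≈ 0.12500)
H = 8/1177 (H = 1/(⅛ + 147) = 1/(1177/8) = 8/1177 ≈ 0.0067969)
(H + 10/p)*(-61 - 1*(-14)) = (8/1177 + 10/(-71))*(-61 - 1*(-14)) = (8/1177 + 10*(-1/71))*(-61 + 14) = (8/1177 - 10/71)*(-47) = -11202/83567*(-47) = 526494/83567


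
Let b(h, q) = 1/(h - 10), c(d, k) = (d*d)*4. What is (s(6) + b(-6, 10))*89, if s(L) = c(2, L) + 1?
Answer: 24119/16 ≈ 1507.4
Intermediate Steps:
c(d, k) = 4*d² (c(d, k) = d²*4 = 4*d²)
b(h, q) = 1/(-10 + h)
s(L) = 17 (s(L) = 4*2² + 1 = 4*4 + 1 = 16 + 1 = 17)
(s(6) + b(-6, 10))*89 = (17 + 1/(-10 - 6))*89 = (17 + 1/(-16))*89 = (17 - 1/16)*89 = (271/16)*89 = 24119/16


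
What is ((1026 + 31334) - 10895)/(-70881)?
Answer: -7155/23627 ≈ -0.30283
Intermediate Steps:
((1026 + 31334) - 10895)/(-70881) = (32360 - 10895)*(-1/70881) = 21465*(-1/70881) = -7155/23627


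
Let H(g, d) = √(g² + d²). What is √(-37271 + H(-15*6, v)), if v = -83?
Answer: √(-37271 + √14989) ≈ 192.74*I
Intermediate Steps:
H(g, d) = √(d² + g²)
√(-37271 + H(-15*6, v)) = √(-37271 + √((-83)² + (-15*6)²)) = √(-37271 + √(6889 + (-90)²)) = √(-37271 + √(6889 + 8100)) = √(-37271 + √14989)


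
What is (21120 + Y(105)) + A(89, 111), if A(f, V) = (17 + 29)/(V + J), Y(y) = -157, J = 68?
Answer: 3752423/179 ≈ 20963.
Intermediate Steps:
A(f, V) = 46/(68 + V) (A(f, V) = (17 + 29)/(V + 68) = 46/(68 + V))
(21120 + Y(105)) + A(89, 111) = (21120 - 157) + 46/(68 + 111) = 20963 + 46/179 = 3752423/179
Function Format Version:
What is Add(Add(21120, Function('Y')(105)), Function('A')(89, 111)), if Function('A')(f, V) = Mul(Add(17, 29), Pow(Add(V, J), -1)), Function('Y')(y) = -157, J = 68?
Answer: Rational(3752423, 179) ≈ 20963.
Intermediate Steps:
Function('A')(f, V) = Mul(46, Pow(Add(68, V), -1)) (Function('A')(f, V) = Mul(Add(17, 29), Pow(Add(V, 68), -1)) = Mul(46, Pow(Add(68, V), -1)))
Add(Add(21120, Function('Y')(105)), Function('A')(89, 111)) = Add(Add(21120, -157), Mul(46, Pow(Add(68, 111), -1))) = Add(20963, Mul(46, Pow(179, -1))) = Add(20963, Mul(46, Rational(1, 179))) = Add(20963, Rational(46, 179)) = Rational(3752423, 179)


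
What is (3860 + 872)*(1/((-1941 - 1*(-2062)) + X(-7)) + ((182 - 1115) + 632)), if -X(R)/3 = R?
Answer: -101125206/71 ≈ -1.4243e+6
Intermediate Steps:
X(R) = -3*R
(3860 + 872)*(1/((-1941 - 1*(-2062)) + X(-7)) + ((182 - 1115) + 632)) = (3860 + 872)*(1/((-1941 - 1*(-2062)) - 3*(-7)) + ((182 - 1115) + 632)) = 4732*(1/((-1941 + 2062) + 21) + (-933 + 632)) = 4732*(1/(121 + 21) - 301) = 4732*(1/142 - 301) = 4732*(-42741/142) = -101125206/71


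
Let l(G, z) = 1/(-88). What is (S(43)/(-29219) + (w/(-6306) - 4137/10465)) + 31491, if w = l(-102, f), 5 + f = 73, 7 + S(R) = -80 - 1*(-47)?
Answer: 763350858904792133/24240589641840 ≈ 31491.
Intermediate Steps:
S(R) = -40 (S(R) = -7 + (-80 - 1*(-47)) = -7 + (-80 + 47) = -7 - 33 = -40)
f = 68 (f = -5 + 73 = 68)
l(G, z) = -1/88
w = -1/88 ≈ -0.011364
(S(43)/(-29219) + (w/(-6306) - 4137/10465)) + 31491 = (-40/(-29219) + (-1/88/(-6306) - 4137/10465)) + 31491 = (-40*(-1/29219) + (-1/88*(-1/6306) - 4137*1/10465)) + 31491 = (40/29219 + (1/554928 - 591/1495)) + 31491 = (40/29219 - 327960953/829617360) + 31491 = -9549506391307/24240589641840 + 31491 = 763350858904792133/24240589641840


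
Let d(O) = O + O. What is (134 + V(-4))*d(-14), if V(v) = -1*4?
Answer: -3640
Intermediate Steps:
V(v) = -4
d(O) = 2*O
(134 + V(-4))*d(-14) = (134 - 4)*(2*(-14)) = 130*(-28) = -3640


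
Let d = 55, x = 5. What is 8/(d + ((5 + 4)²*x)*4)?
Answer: 8/1675 ≈ 0.0047761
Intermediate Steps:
8/(d + ((5 + 4)²*x)*4) = 8/(55 + ((5 + 4)²*5)*4) = 8/(55 + (9²*5)*4) = 8/(55 + (81*5)*4) = 8/(55 + 405*4) = 8/(55 + 1620) = 8/1675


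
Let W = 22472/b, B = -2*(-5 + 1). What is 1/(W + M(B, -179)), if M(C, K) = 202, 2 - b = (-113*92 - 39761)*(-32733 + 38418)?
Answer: 285142547/57598816966 ≈ 0.0049505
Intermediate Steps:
B = 8 (B = -2*(-4) = 8)
b = 285142547 (b = 2 - (-113*92 - 39761)*(-32733 + 38418) = 2 - (-10396 - 39761)*5685 = 2 - (-50157)*5685 = 2 - 1*(-285142545) = 2 + 285142545 = 285142547)
W = 22472/285142547 ≈ 7.8810e-5
1/(W + M(B, -179)) = 1/(22472/285142547 + 202) = 1/(57598816966/285142547) = 285142547/57598816966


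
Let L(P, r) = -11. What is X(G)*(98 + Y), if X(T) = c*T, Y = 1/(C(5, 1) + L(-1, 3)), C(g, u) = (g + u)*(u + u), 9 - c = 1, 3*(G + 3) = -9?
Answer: -4752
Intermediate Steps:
G = -6 (G = -3 + (1/3)*(-9) = -3 - 3 = -6)
c = 8 (c = 9 - 1*1 = 9 - 1 = 8)
C(g, u) = 2*u*(g + u) (C(g, u) = (g + u)*(2*u) = 2*u*(g + u))
Y = 1 (Y = 1/(2*1*(5 + 1) - 11) = 1/(2*1*6 - 11) = 1/(12 - 11) = 1/1 = 1)
X(T) = 8*T
X(G)*(98 + Y) = (8*(-6))*(98 + 1) = -48*99 = -4752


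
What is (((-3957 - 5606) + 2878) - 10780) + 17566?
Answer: 101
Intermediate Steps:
(((-3957 - 5606) + 2878) - 10780) + 17566 = ((-9563 + 2878) - 10780) + 17566 = (-6685 - 10780) + 17566 = -17465 + 17566 = 101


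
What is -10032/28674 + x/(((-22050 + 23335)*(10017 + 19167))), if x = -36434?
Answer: -10479420961/29869896960 ≈ -0.35084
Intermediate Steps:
-10032/28674 + x/(((-22050 + 23335)*(10017 + 19167))) = -10032/28674 - 36434*1/((-22050 + 23335)*(10017 + 19167)) = -10032*1/28674 - 36434/(1285*29184) = -1672/4779 - 36434/37501440 = -1672/4779 - 36434*1/37501440 = -1672/4779 - 18217/18750720 = -10479420961/29869896960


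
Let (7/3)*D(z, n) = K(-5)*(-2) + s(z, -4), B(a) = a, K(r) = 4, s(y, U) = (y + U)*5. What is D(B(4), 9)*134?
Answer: -3216/7 ≈ -459.43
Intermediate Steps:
s(y, U) = 5*U + 5*y (s(y, U) = (U + y)*5 = 5*U + 5*y)
D(z, n) = -12 + 15*z/7 (D(z, n) = 3*(4*(-2) + (5*(-4) + 5*z))/7 = 3*(-8 + (-20 + 5*z))/7 = 3*(-28 + 5*z)/7 = -12 + 15*z/7)
D(B(4), 9)*134 = (-12 + (15/7)*4)*134 = (-12 + 60/7)*134 = -24/7*134 = -3216/7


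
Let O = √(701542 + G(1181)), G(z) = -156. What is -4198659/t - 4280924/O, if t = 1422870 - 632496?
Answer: -1399553/263458 - 2140462*√14314/50099 ≈ -5116.9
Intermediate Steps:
t = 790374
O = 7*√14314 (O = √(701542 - 156) = √701386 = 7*√14314 ≈ 837.49)
-4198659/t - 4280924/O = -4198659/790374 - 4280924*√14314/100198 = -4198659*1/790374 - 2140462*√14314/50099 = -1399553/263458 - 2140462*√14314/50099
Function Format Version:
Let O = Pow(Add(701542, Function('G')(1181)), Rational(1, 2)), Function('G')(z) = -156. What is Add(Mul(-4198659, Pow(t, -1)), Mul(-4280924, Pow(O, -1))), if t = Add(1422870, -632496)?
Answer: Add(Rational(-1399553, 263458), Mul(Rational(-2140462, 50099), Pow(14314, Rational(1, 2)))) ≈ -5116.9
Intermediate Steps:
t = 790374
O = Mul(7, Pow(14314, Rational(1, 2))) (O = Pow(Add(701542, -156), Rational(1, 2)) = Pow(701386, Rational(1, 2)) = Mul(7, Pow(14314, Rational(1, 2))) ≈ 837.49)
Add(Mul(-4198659, Pow(t, -1)), Mul(-4280924, Pow(O, -1))) = Add(Mul(-4198659, Pow(790374, -1)), Mul(-4280924, Pow(Mul(7, Pow(14314, Rational(1, 2))), -1))) = Add(Mul(-4198659, Rational(1, 790374)), Mul(-4280924, Mul(Rational(1, 100198), Pow(14314, Rational(1, 2))))) = Add(Rational(-1399553, 263458), Mul(Rational(-2140462, 50099), Pow(14314, Rational(1, 2))))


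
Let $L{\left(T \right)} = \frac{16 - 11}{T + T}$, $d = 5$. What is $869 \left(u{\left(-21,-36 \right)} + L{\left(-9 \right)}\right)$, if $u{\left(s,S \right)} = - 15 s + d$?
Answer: $\frac{5001095}{18} \approx 2.7784 \cdot 10^{5}$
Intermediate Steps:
$u{\left(s,S \right)} = 5 - 15 s$ ($u{\left(s,S \right)} = - 15 s + 5 = 5 - 15 s$)
$L{\left(T \right)} = \frac{5}{2 T}$
$869 \left(u{\left(-21,-36 \right)} + L{\left(-9 \right)}\right) = 869 \left(\left(5 - -315\right) + \frac{5}{2 \left(-9\right)}\right) = 869 \left(\left(5 + 315\right) + \frac{5}{2} \left(- \frac{1}{9}\right)\right) = 869 \left(320 - \frac{5}{18}\right) = 869 \cdot \frac{5755}{18} = \frac{5001095}{18}$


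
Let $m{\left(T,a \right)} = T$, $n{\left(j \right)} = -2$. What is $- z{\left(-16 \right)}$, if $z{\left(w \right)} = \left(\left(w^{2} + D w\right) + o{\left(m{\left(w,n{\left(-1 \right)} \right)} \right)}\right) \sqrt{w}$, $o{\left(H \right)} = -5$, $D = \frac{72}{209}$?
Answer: $- \frac{205228 i}{209} \approx - 981.95 i$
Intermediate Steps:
$D = \frac{72}{209}$ ($D = 72 \cdot \frac{1}{209} = \frac{72}{209} \approx 0.3445$)
$z{\left(w \right)} = \sqrt{w} \left(-5 + w^{2} + \frac{72 w}{209}\right)$ ($z{\left(w \right)} = \left(\left(w^{2} + \frac{72 w}{209}\right) - 5\right) \sqrt{w} = \left(-5 + w^{2} + \frac{72 w}{209}\right) \sqrt{w} = \sqrt{w} \left(-5 + w^{2} + \frac{72 w}{209}\right)$)
$- z{\left(-16 \right)} = - \sqrt{-16} \left(-5 + \left(-16\right)^{2} + \frac{72}{209} \left(-16\right)\right) = - 4 i \left(-5 + 256 - \frac{1152}{209}\right) = - \frac{4 i 51307}{209} = - \frac{205228 i}{209}$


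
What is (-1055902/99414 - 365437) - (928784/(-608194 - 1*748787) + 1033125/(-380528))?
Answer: -3126639302938735443647/8555722367823792 ≈ -3.6544e+5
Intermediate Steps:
(-1055902/99414 - 365437) - (928784/(-608194 - 1*748787) + 1033125/(-380528)) = (-1055902*1/99414 - 365437) - (928784/(-608194 - 748787) + 1033125*(-1/380528)) = (-527951/49707 - 365437) - (928784/(-1356981) - 1033125/380528) = -18165304910/49707 - (928784*(-1/1356981) - 1033125/380528) = -18165304910/49707 - (-928784/1356981 - 1033125/380528) = -18165304910/49707 - 1*(-1755359313577/516369265968) = -18165304910/49707 + 1755359313577/516369265968 = -3126639302938735443647/8555722367823792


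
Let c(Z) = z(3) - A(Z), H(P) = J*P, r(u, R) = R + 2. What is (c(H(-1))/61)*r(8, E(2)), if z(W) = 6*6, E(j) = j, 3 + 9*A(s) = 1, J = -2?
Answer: 1304/549 ≈ 2.3752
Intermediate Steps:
A(s) = -2/9 (A(s) = -⅓ + (⅑)*1 = -⅓ + ⅑ = -2/9)
r(u, R) = 2 + R
H(P) = -2*P
z(W) = 36
c(Z) = 326/9 (c(Z) = 36 - 1*(-2/9) = 36 + 2/9 = 326/9)
(c(H(-1))/61)*r(8, E(2)) = ((326/9)/61)*(2 + 2) = ((326/9)*(1/61))*4 = (326/549)*4 = 1304/549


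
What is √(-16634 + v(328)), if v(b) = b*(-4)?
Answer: 3*I*√1994 ≈ 133.96*I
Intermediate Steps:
v(b) = -4*b
√(-16634 + v(328)) = √(-16634 - 4*328) = √(-16634 - 1312) = √(-17946) = 3*I*√1994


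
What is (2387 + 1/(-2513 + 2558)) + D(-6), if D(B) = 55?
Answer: 109891/45 ≈ 2442.0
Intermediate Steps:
(2387 + 1/(-2513 + 2558)) + D(-6) = (2387 + 1/(-2513 + 2558)) + 55 = (2387 + 1/45) + 55 = 107416/45 + 55 = 109891/45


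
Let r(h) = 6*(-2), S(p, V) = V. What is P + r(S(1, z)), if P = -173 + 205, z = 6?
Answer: 20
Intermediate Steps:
P = 32
r(h) = -12
P + r(S(1, z)) = 32 - 12 = 20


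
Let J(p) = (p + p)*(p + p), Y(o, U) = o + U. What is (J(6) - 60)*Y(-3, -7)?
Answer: -840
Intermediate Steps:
Y(o, U) = U + o
J(p) = 4*p² (J(p) = (2*p)*(2*p) = 4*p²)
(J(6) - 60)*Y(-3, -7) = (4*6² - 60)*(-7 - 3) = (4*36 - 60)*(-10) = (144 - 60)*(-10) = 84*(-10) = -840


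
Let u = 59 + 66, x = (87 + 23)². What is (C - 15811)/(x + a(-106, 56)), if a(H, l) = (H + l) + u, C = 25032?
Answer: 9221/12175 ≈ 0.75737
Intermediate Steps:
x = 12100 (x = 110² = 12100)
u = 125
a(H, l) = 125 + H + l (a(H, l) = (H + l) + 125 = 125 + H + l)
(C - 15811)/(x + a(-106, 56)) = (25032 - 15811)/(12100 + (125 - 106 + 56)) = 9221/(12100 + 75) = 9221/12175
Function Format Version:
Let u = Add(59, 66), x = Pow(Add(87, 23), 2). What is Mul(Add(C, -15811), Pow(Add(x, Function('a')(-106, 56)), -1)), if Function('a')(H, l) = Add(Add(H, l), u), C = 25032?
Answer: Rational(9221, 12175) ≈ 0.75737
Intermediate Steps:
x = 12100 (x = Pow(110, 2) = 12100)
u = 125
Function('a')(H, l) = Add(125, H, l) (Function('a')(H, l) = Add(Add(H, l), 125) = Add(125, H, l))
Mul(Add(C, -15811), Pow(Add(x, Function('a')(-106, 56)), -1)) = Mul(Add(25032, -15811), Pow(Add(12100, Add(125, -106, 56)), -1)) = Mul(9221, Pow(Add(12100, 75), -1)) = Mul(9221, Pow(12175, -1)) = Mul(9221, Rational(1, 12175)) = Rational(9221, 12175)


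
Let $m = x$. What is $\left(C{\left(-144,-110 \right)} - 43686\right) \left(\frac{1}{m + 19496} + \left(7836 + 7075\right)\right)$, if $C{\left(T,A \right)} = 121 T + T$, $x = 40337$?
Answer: $- \frac{54648972849456}{59833} \approx -9.1336 \cdot 10^{8}$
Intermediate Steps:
$m = 40337$
$C{\left(T,A \right)} = 122 T$
$\left(C{\left(-144,-110 \right)} - 43686\right) \left(\frac{1}{m + 19496} + \left(7836 + 7075\right)\right) = \left(122 \left(-144\right) - 43686\right) \left(\frac{1}{40337 + 19496} + \left(7836 + 7075\right)\right) = \left(-17568 - 43686\right) \left(\frac{1}{59833} + 14911\right) = - 61254 \left(\frac{1}{59833} + 14911\right) = \left(-61254\right) \frac{892169864}{59833} = - \frac{54648972849456}{59833}$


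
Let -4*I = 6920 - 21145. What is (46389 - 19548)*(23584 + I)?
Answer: 2913885801/4 ≈ 7.2847e+8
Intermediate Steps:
I = 14225/4 (I = -(6920 - 21145)/4 = -1/4*(-14225) = 14225/4 ≈ 3556.3)
(46389 - 19548)*(23584 + I) = (46389 - 19548)*(23584 + 14225/4) = 26841*(108561/4) = 2913885801/4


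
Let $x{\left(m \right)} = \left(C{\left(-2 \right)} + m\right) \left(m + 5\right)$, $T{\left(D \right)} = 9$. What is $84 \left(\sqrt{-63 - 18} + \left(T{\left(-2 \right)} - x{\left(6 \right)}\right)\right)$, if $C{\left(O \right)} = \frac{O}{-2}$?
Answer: $-5712 + 756 i \approx -5712.0 + 756.0 i$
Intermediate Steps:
$C{\left(O \right)} = - \frac{O}{2}$ ($C{\left(O \right)} = O \left(- \frac{1}{2}\right) = - \frac{O}{2}$)
$x{\left(m \right)} = \left(1 + m\right) \left(5 + m\right)$ ($x{\left(m \right)} = \left(\left(- \frac{1}{2}\right) \left(-2\right) + m\right) \left(m + 5\right) = \left(1 + m\right) \left(5 + m\right)$)
$84 \left(\sqrt{-63 - 18} + \left(T{\left(-2 \right)} - x{\left(6 \right)}\right)\right) = 84 \left(\sqrt{-63 - 18} - \left(32 + 36\right)\right) = 84 \left(\sqrt{-81} + \left(9 - \left(5 + 36 + 36\right)\right)\right) = 84 \left(9 i + \left(9 - 77\right)\right) = 84 \left(9 i - 68\right) = 84 \left(-68 + 9 i\right) = -5712 + 756 i$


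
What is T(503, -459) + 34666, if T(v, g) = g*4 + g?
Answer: 32371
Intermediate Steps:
T(v, g) = 5*g (T(v, g) = 4*g + g = 5*g)
T(503, -459) + 34666 = 5*(-459) + 34666 = -2295 + 34666 = 32371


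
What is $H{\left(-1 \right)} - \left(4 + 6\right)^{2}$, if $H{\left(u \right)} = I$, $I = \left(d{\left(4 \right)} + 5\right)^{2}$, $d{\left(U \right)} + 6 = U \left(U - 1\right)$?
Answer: $21$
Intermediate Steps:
$d{\left(U \right)} = -6 + U \left(-1 + U\right)$ ($d{\left(U \right)} = -6 + U \left(U - 1\right) = -6 + U \left(-1 + U\right)$)
$I = 121$ ($I = \left(\left(-6 + 4^{2} - 4\right) + 5\right)^{2} = \left(\left(-6 + 16 - 4\right) + 5\right)^{2} = \left(6 + 5\right)^{2} = 11^{2} = 121$)
$H{\left(u \right)} = 121$
$H{\left(-1 \right)} - \left(4 + 6\right)^{2} = 121 - \left(4 + 6\right)^{2} = 121 - 10^{2} = 121 - 100 = 21$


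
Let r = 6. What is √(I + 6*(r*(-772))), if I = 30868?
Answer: 2*√769 ≈ 55.462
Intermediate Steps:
√(I + 6*(r*(-772))) = √(30868 + 6*(6*(-772))) = √(30868 + 6*(-4632)) = √(30868 - 27792) = √3076 = 2*√769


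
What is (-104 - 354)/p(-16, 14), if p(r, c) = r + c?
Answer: 229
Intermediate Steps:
p(r, c) = c + r
(-104 - 354)/p(-16, 14) = (-104 - 354)/(14 - 16) = -458/(-2) = -458*(-½) = 229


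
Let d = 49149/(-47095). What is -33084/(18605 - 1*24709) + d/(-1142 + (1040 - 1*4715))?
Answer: 1876406064039/346183194490 ≈ 5.4203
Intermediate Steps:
d = -49149/47095 (d = 49149*(-1/47095) = -49149/47095 ≈ -1.0436)
-33084/(18605 - 1*24709) + d/(-1142 + (1040 - 1*4715)) = -33084/(18605 - 1*24709) - 49149/(47095*(-1142 + (1040 - 1*4715))) = -33084/(18605 - 24709) - 49149/(47095*(-1142 + (1040 - 4715))) = -33084/(-6104) - 49149/(47095*(-1142 - 3675)) = -33084*(-1/6104) - 49149/47095/(-4817) = 8271/1526 - 49149/47095*(-1/4817) = 8271/1526 + 49149/226856615 = 1876406064039/346183194490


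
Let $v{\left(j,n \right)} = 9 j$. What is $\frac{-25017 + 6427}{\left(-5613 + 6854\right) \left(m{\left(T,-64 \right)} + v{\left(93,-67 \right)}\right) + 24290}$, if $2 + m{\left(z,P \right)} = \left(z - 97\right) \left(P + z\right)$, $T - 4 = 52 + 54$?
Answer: $- \frac{18590}{1802643} \approx -0.010313$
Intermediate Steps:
$T = 110$ ($T = 4 + \left(52 + 54\right) = 4 + 106 = 110$)
$m{\left(z,P \right)} = -2 + \left(-97 + z\right) \left(P + z\right)$ ($m{\left(z,P \right)} = -2 + \left(z - 97\right) \left(P + z\right) = -2 + \left(-97 + z\right) \left(P + z\right)$)
$\frac{-25017 + 6427}{\left(-5613 + 6854\right) \left(m{\left(T,-64 \right)} + v{\left(93,-67 \right)}\right) + 24290} = \frac{-25017 + 6427}{\left(-5613 + 6854\right) \left(\left(-2 + 110^{2} - -6208 - 10670 - 7040\right) + 9 \cdot 93\right) + 24290} = - \frac{18590}{1241 \left(\left(-2 + 12100 + 6208 - 10670 - 7040\right) + 837\right) + 24290} = - \frac{18590}{1241 \left(596 + 837\right) + 24290} = - \frac{18590}{1241 \cdot 1433 + 24290} = - \frac{18590}{1778353 + 24290} = - \frac{18590}{1802643}$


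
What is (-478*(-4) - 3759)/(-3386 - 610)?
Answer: 1847/3996 ≈ 0.46221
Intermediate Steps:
(-478*(-4) - 3759)/(-3386 - 610) = (1912 - 3759)/(-3996) = -1847*(-1/3996) = 1847/3996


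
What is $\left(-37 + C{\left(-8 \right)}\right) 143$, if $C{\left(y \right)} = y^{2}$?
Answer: $3861$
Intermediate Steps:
$\left(-37 + C{\left(-8 \right)}\right) 143 = \left(-37 + \left(-8\right)^{2}\right) 143 = \left(-37 + 64\right) 143 = 27 \cdot 143 = 3861$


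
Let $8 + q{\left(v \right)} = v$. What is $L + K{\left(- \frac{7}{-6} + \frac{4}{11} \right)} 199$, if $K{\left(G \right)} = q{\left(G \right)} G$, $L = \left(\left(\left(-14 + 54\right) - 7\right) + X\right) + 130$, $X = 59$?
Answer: $- \frac{7615241}{4356} \approx -1748.2$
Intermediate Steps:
$q{\left(v \right)} = -8 + v$
$L = 222$ ($L = \left(\left(\left(-14 + 54\right) - 7\right) + 59\right) + 130 = \left(\left(40 - 7\right) + 59\right) + 130 = \left(33 + 59\right) + 130 = 92 + 130 = 222$)
$K{\left(G \right)} = G \left(-8 + G\right)$ ($K{\left(G \right)} = \left(-8 + G\right) G = G \left(-8 + G\right)$)
$L + K{\left(- \frac{7}{-6} + \frac{4}{11} \right)} 199 = 222 + \left(- \frac{7}{-6} + \frac{4}{11}\right) \left(-8 + \left(- \frac{7}{-6} + \frac{4}{11}\right)\right) 199 = 222 + \left(\left(-7\right) \left(- \frac{1}{6}\right) + 4 \cdot \frac{1}{11}\right) \left(-8 + \left(\left(-7\right) \left(- \frac{1}{6}\right) + 4 \cdot \frac{1}{11}\right)\right) 199 = 222 + \left(\frac{7}{6} + \frac{4}{11}\right) \left(-8 + \left(\frac{7}{6} + \frac{4}{11}\right)\right) 199 = 222 + \frac{101 \left(-8 + \frac{101}{66}\right)}{66} \cdot 199 = 222 + \frac{101}{66} \left(- \frac{427}{66}\right) 199 = 222 - \frac{8582273}{4356} = - \frac{7615241}{4356}$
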